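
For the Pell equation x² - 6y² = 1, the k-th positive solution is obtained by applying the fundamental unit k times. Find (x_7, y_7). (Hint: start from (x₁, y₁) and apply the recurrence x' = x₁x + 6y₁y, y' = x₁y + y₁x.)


Step 1: Find the fundamental solution (x₁, y₁) of x² - 6y² = 1.
  Expand √6 as a continued fraction. a₀ = ⌊√6⌋ = 2; iterate m_{k+1} = d_k·a_k − m_k, d_{k+1} = (6 − m_{k+1}²)/d_k, a_{k+1} = ⌊(a₀ + m_{k+1})/d_{k+1}⌋ (starting m₀ = 0, d₀ = 1), with convergents p_k = a_k·p_{k-1} + p_{k-2}, q_k = a_k·q_{k-1} + q_{k-2} (p₋₁ = 1, q₋₁ = 0):
  k = 0: a₀ = 2; p₀/q₀ = 2/1; p₀² − 6·q₀² = 4 − 6 = -2.
  k = 1: m = 2, d = 2, a = ⌊(2 + 2)/2⌋ = 2; p/q = (2·2 + 1)/(2·1 + 0) = 5/2; p² − 6·q² = 25 − 24 = 1.
  The first convergent with p² − 6·q² = 1 gives the fundamental solution (x₁, y₁) = (5, 2).
Step 2: Apply the recurrence (x_{n+1}, y_{n+1}) = (x₁x_n + 6y₁y_n, x₁y_n + y₁x_n) repeatedly.
  From (x_1, y_1) = (5, 2): x_2 = 5·5 + 6·2·2 = 49; y_2 = 5·2 + 2·5 = 20.
  From (x_2, y_2) = (49, 20): x_3 = 5·49 + 6·2·20 = 485; y_3 = 5·20 + 2·49 = 198.
  From (x_3, y_3) = (485, 198): x_4 = 5·485 + 6·2·198 = 4801; y_4 = 5·198 + 2·485 = 1960.
  From (x_4, y_4) = (4801, 1960): x_5 = 5·4801 + 6·2·1960 = 47525; y_5 = 5·1960 + 2·4801 = 19402.
  From (x_5, y_5) = (47525, 19402): x_6 = 5·47525 + 6·2·19402 = 470449; y_6 = 5·19402 + 2·47525 = 192060.
  From (x_6, y_6) = (470449, 192060): x_7 = 5·470449 + 6·2·192060 = 4656965; y_7 = 5·192060 + 2·470449 = 1901198.
Step 3: Verify x_7² - 6·y_7² = 21687323011225 - 21687323011224 = 1 (should be 1). ✓

(x_1, y_1) = (5, 2); (x_7, y_7) = (4656965, 1901198).


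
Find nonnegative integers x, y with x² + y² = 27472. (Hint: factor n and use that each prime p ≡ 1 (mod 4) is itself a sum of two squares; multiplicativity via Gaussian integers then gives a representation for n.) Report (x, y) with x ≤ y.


Step 1: Factor n = 27472 = 2^4 · 17 · 101.
Step 2: Check the mod-4 condition on each prime factor: 2 = 2 (special); 17 ≡ 1 (mod 4), exponent 1; 101 ≡ 1 (mod 4), exponent 1.
All primes ≡ 3 (mod 4) appear to even exponent (or don't appear), so by the two-squares theorem n IS expressible as a sum of two squares.
Step 3: Build a representation. Group n = k² · m with k = 4 and m = 17 · 101 = 1717 (a product of primes ≡ 1 (mod 4)); a representation of m scales to one of n via (k·x)² + (k·y)² = k²(x² + y²). Each prime p ≡ 1 (mod 4) is itself a sum of two squares; find a² by testing p − a² for a perfect square:
  17: 17 − 1² = 16 = 4² ⇒ 17 = 1² + 4².
  101: 101 − 1² = 100 = 10² ⇒ 101 = 1² + 10².
  Combine using the Brahmagupta–Fibonacci identity (a² + b²)(c² + d²) = (ac − bd)² + (ad + bc)² = (ac + bd)² + (ad − bc)²:
  17 · 101 = 1717: from (1² + 4²)(1² + 10²), take (1·1 − 4·10, 1·10 + 4·1) = (1 − 40, 10 + 4) = (-39, 14); dropping signs (only squares matter) gives (39, 14); check 39² + 14² = 1521 + 196 = 1717 ✓.
  Scale by k = 4: (4·39, 4·14) = (156, 56).
Step 4: Order so x ≤ y and verify: 56² + 156² = 3136 + 24336 = 27472 = n. ✓

n = 27472 = 56² + 156² (one valid representation with x ≤ y).


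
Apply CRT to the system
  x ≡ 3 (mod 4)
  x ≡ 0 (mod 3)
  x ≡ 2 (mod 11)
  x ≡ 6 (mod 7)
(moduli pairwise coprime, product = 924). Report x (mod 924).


Product of moduli M = 4 · 3 · 11 · 7 = 924.
Merge one congruence at a time:
  Start: x ≡ 3 (mod 4).
  Combine with x ≡ 0 (mod 3); new modulus lcm = 12.
    Write x = 3 + 4·t and substitute into x ≡ 0 (mod 3): 4·t ≡ 0 − 3 = -3 (mod 3).
    Reduce coefficients mod 3: 1·t ≡ 0 (mod 3).
    So t ≡ 0 (mod 3).
    Then x = 3 + 4·0 = 3, valid modulo lcm(4, 3) = 12: x ≡ 3 (mod 12).
  Combine with x ≡ 2 (mod 11); new modulus lcm = 132.
    Write x = 3 + 12·t and substitute into x ≡ 2 (mod 11): 12·t ≡ 2 − 3 = -1 (mod 11).
    Reduce coefficients mod 11: 1·t ≡ 10 (mod 11).
    So t ≡ 10 (mod 11).
    Then x = 3 + 12·10 = 123, valid modulo lcm(12, 11) = 132: x ≡ 123 (mod 132).
  Combine with x ≡ 6 (mod 7); new modulus lcm = 924.
    Write x = 123 + 132·t and substitute into x ≡ 6 (mod 7): 132·t ≡ 6 − 123 = -117 (mod 7).
    Reduce coefficients mod 7: 6·t ≡ 2 (mod 7).
    The inverse of 6 mod 7 is 6 (since 6·6 = 36 = 5·7 + 1), so t ≡ 6·2 = 12 ≡ 5 (mod 7).
    Then x = 123 + 132·5 = 783, valid modulo lcm(132, 7) = 924: x ≡ 783 (mod 924).
Verify against each original: 783 mod 4 = 3, 783 mod 3 = 0, 783 mod 11 = 2, 783 mod 7 = 6.

x ≡ 783 (mod 924).


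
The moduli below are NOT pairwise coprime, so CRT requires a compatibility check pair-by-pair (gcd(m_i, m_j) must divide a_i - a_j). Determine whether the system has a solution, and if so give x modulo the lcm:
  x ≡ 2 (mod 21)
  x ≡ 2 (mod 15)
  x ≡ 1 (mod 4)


Moduli 21, 15, 4 are not pairwise coprime, so CRT works modulo lcm(m_i) when all pairwise compatibility conditions hold.
Pairwise compatibility: gcd(m_i, m_j) must divide a_i - a_j for every pair.
Merge one congruence at a time:
  Start: x ≡ 2 (mod 21).
  Combine with x ≡ 2 (mod 15): gcd(21, 15) = 3; 2 - 2 = 0, which IS divisible by 3, so compatible.
    Write x = 2 + 21·t and substitute into x ≡ 2 (mod 15): 21·t ≡ 2 − 2 = 0 (mod 15).
    Divide the congruence (and modulus) by g = 3: 7·t ≡ 0 (mod 5).
    Reduce coefficients mod 5: 2·t ≡ 0 (mod 5).
    The inverse of 2 mod 5 is 3 (since 2·3 = 6 = 1·5 + 1), so t ≡ 3·0 = 0 ≡ 0 (mod 5).
    Then x = 2 + 21·0 = 2, valid modulo lcm(21, 15) = 105: x ≡ 2 (mod 105).
  Combine with x ≡ 1 (mod 4): gcd(105, 4) = 1; 1 - 2 = -1, which IS divisible by 1, so compatible.
    Write x = 2 + 105·t and substitute into x ≡ 1 (mod 4): 105·t ≡ 1 − 2 = -1 (mod 4).
    Reduce coefficients mod 4: 1·t ≡ 3 (mod 4).
    So t ≡ 3 (mod 4).
    Then x = 2 + 105·3 = 317, valid modulo lcm(105, 4) = 420: x ≡ 317 (mod 420).
Verify: 317 mod 21 = 2, 317 mod 15 = 2, 317 mod 4 = 1.

x ≡ 317 (mod 420).


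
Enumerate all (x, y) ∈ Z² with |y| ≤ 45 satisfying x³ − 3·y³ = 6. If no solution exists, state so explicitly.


The equation is x³ - 3y³ = 6. For fixed y, x³ = 3·y³ + 6, so a solution requires the RHS to be a perfect cube.
Strategy: iterate y from -45 to 45, compute RHS = 3·y³ + 6, and check whether it is a (positive or negative) perfect cube.
Check small values of y:
  y = 0: RHS = 6 is not a perfect cube.
  y = 1: RHS = 9 is not a perfect cube.
  y = -1: RHS = 3 is not a perfect cube.
  y = 2: RHS = 30 is not a perfect cube.
  y = -2: RHS = -18 is not a perfect cube.
  y = 3: RHS = 87 is not a perfect cube.
  y = -3: RHS = -75 is not a perfect cube.
Continuing the search up to |y| = 45 finds no solutions either.
No (x, y) in the scanned range satisfies the equation.

No integer solutions with |y| ≤ 45.


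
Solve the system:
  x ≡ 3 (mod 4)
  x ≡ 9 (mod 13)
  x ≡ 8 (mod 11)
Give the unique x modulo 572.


Moduli 4, 13, 11 are pairwise coprime; by CRT there is a unique solution modulo M = 4 · 13 · 11 = 572.
Solve pairwise, accumulating the modulus:
  Start with x ≡ 3 (mod 4).
  Combine with x ≡ 9 (mod 13): since gcd(4, 13) = 1, we get a unique residue mod 52.
    Write x = 3 + 4·t and substitute into x ≡ 9 (mod 13): 4·t ≡ 9 − 3 = 6 (mod 13).
    The inverse of 4 mod 13 is 10 (since 4·10 = 40 = 3·13 + 1), so t ≡ 10·6 = 60 ≡ 8 (mod 13).
    Then x = 3 + 4·8 = 35, valid modulo lcm(4, 13) = 52: x ≡ 35 (mod 52).
  Combine with x ≡ 8 (mod 11): since gcd(52, 11) = 1, we get a unique residue mod 572.
    Write x = 35 + 52·t and substitute into x ≡ 8 (mod 11): 52·t ≡ 8 − 35 = -27 (mod 11).
    Reduce coefficients mod 11: 8·t ≡ 6 (mod 11).
    The inverse of 8 mod 11 is 7 (since 8·7 = 56 = 5·11 + 1), so t ≡ 7·6 = 42 ≡ 9 (mod 11).
    Then x = 35 + 52·9 = 503, valid modulo lcm(52, 11) = 572: x ≡ 503 (mod 572).
Verify: 503 mod 4 = 3 ✓, 503 mod 13 = 9 ✓, 503 mod 11 = 8 ✓.

x ≡ 503 (mod 572).


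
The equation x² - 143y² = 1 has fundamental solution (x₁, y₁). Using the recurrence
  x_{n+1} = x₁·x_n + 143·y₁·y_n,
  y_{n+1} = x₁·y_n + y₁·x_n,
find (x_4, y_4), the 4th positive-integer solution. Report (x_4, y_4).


Step 1: Find the fundamental solution (x₁, y₁) of x² - 143y² = 1.
  Expand √143 as a continued fraction. a₀ = ⌊√143⌋ = 11; iterate m_{k+1} = d_k·a_k − m_k, d_{k+1} = (143 − m_{k+1}²)/d_k, a_{k+1} = ⌊(a₀ + m_{k+1})/d_{k+1}⌋ (starting m₀ = 0, d₀ = 1), with convergents p_k = a_k·p_{k-1} + p_{k-2}, q_k = a_k·q_{k-1} + q_{k-2} (p₋₁ = 1, q₋₁ = 0):
  k = 0: a₀ = 11; p₀/q₀ = 11/1; p₀² − 143·q₀² = 121 − 143 = -22.
  k = 1: m = 11, d = 22, a = ⌊(11 + 11)/22⌋ = 1; p/q = (1·11 + 1)/(1·1 + 0) = 12/1; p² − 143·q² = 144 − 143 = 1.
  The first convergent with p² − 143·q² = 1 gives the fundamental solution (x₁, y₁) = (12, 1).
Step 2: Apply the recurrence (x_{n+1}, y_{n+1}) = (x₁x_n + 143y₁y_n, x₁y_n + y₁x_n) repeatedly.
  From (x_1, y_1) = (12, 1): x_2 = 12·12 + 143·1·1 = 287; y_2 = 12·1 + 1·12 = 24.
  From (x_2, y_2) = (287, 24): x_3 = 12·287 + 143·1·24 = 6876; y_3 = 12·24 + 1·287 = 575.
  From (x_3, y_3) = (6876, 575): x_4 = 12·6876 + 143·1·575 = 164737; y_4 = 12·575 + 1·6876 = 13776.
Step 3: Verify x_4² - 143·y_4² = 27138279169 - 27138279168 = 1 (should be 1). ✓

(x_1, y_1) = (12, 1); (x_4, y_4) = (164737, 13776).


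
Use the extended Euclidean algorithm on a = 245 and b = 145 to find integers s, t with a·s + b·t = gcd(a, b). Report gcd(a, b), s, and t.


Euclidean algorithm on (245, 145) — divide until remainder is 0:
  245 = 1 · 145 + 100
  145 = 1 · 100 + 45
  100 = 2 · 45 + 10
  45 = 4 · 10 + 5
  10 = 2 · 5 + 0
gcd(245, 145) = 5.
Track Bezout coefficients alongside the remainders: start with r₀ = 245 = a·1 + b·0 (s = 1, t = 0) and r₁ = 145 = a·0 + b·1 (s = 0, t = 1); each new remainder r_{k+1} = r_{k-1} − q_k·r_k inherits s_{k+1} = s_{k-1} − q_k·s_k, t_{k+1} = t_{k-1} − q_k·t_k, so r_k = a·s_k + b·t_k at every step:
  q = 1: r = 100, s = 1 − 1·0 = 1, t = 0 − 1·1 = -1  (check: 245·1 + 145·(-1) = 100)
  q = 1: r = 45, s = 0 − 1·1 = -1, t = 1 − 1·(-1) = 2  (check: 245·(-1) + 145·2 = 45)
  q = 2: r = 10, s = 1 − 2·(-1) = 3, t = -1 − 2·2 = -5  (check: 245·3 + 145·(-5) = 10)
  q = 4: r = 5, s = -1 − 4·3 = -13, t = 2 − 4·(-5) = 22  (check: 245·(-13) + 145·22 = 5)
The row with r = 5 (the gcd) gives the Bezout coefficients s = -13, t = 22.
Result: 245 · (-13) + 145 · (22) = 5.

gcd(245, 145) = 5; s = -13, t = 22 (check: 245·(-13) + 145·22 = 5).


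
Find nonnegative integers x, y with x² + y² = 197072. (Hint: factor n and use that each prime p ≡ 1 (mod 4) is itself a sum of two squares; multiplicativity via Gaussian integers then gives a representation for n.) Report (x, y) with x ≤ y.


Step 1: Factor n = 197072 = 2^4 · 109 · 113.
Step 2: Check the mod-4 condition on each prime factor: 2 = 2 (special); 109 ≡ 1 (mod 4), exponent 1; 113 ≡ 1 (mod 4), exponent 1.
All primes ≡ 3 (mod 4) appear to even exponent (or don't appear), so by the two-squares theorem n IS expressible as a sum of two squares.
Step 3: Build a representation. Group n = k² · m with k = 4 and m = 109 · 113 = 12317 (a product of primes ≡ 1 (mod 4)); a representation of m scales to one of n via (k·x)² + (k·y)² = k²(x² + y²). Each prime p ≡ 1 (mod 4) is itself a sum of two squares; find a² by testing p − a² for a perfect square:
  109: 109 − 1² = 108, 109 − 2² = 105, 109 − 3² = 100 = 10² ⇒ 109 = 3² + 10².
  113: 113 − 1² = 112, 113 − 2² = 109, 113 − 3² = 104, 113 − 4² = 97, 113 − 5² = 88, 113 − 6² = 77, 113 − 7² = 64 = 8² ⇒ 113 = 7² + 8².
  Combine using the Brahmagupta–Fibonacci identity (a² + b²)(c² + d²) = (ac − bd)² + (ad + bc)² = (ac + bd)² + (ad − bc)²:
  109 · 113 = 12317: from (3² + 10²)(7² + 8²), take (3·7 − 10·8, 3·8 + 10·7) = (21 − 80, 24 + 70) = (-59, 94); dropping signs (only squares matter) gives (59, 94); check 59² + 94² = 3481 + 8836 = 12317 ✓.
  Scale by k = 4: (4·59, 4·94) = (236, 376).
Step 4: Order so x ≤ y and verify: 236² + 376² = 55696 + 141376 = 197072 = n. ✓

n = 197072 = 236² + 376² (one valid representation with x ≤ y).


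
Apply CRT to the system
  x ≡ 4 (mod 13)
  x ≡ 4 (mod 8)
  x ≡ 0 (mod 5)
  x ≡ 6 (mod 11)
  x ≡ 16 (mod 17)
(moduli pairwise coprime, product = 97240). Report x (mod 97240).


Product of moduli M = 13 · 8 · 5 · 11 · 17 = 97240.
Merge one congruence at a time:
  Start: x ≡ 4 (mod 13).
  Combine with x ≡ 4 (mod 8); new modulus lcm = 104.
    Write x = 4 + 13·t and substitute into x ≡ 4 (mod 8): 13·t ≡ 4 − 4 = 0 (mod 8).
    Reduce coefficients mod 8: 5·t ≡ 0 (mod 8).
    The inverse of 5 mod 8 is 5 (since 5·5 = 25 = 3·8 + 1), so t ≡ 5·0 = 0 ≡ 0 (mod 8).
    Then x = 4 + 13·0 = 4, valid modulo lcm(13, 8) = 104: x ≡ 4 (mod 104).
  Combine with x ≡ 0 (mod 5); new modulus lcm = 520.
    Write x = 4 + 104·t and substitute into x ≡ 0 (mod 5): 104·t ≡ 0 − 4 = -4 (mod 5).
    Reduce coefficients mod 5: 4·t ≡ 1 (mod 5).
    The inverse of 4 mod 5 is 4 (since 4·4 = 16 = 3·5 + 1), so t ≡ 4·1 = 4 ≡ 4 (mod 5).
    Then x = 4 + 104·4 = 420, valid modulo lcm(104, 5) = 520: x ≡ 420 (mod 520).
  Combine with x ≡ 6 (mod 11); new modulus lcm = 5720.
    Write x = 420 + 520·t and substitute into x ≡ 6 (mod 11): 520·t ≡ 6 − 420 = -414 (mod 11).
    Reduce coefficients mod 11: 3·t ≡ 4 (mod 11).
    The inverse of 3 mod 11 is 4 (since 3·4 = 12 = 1·11 + 1), so t ≡ 4·4 = 16 ≡ 5 (mod 11).
    Then x = 420 + 520·5 = 3020, valid modulo lcm(520, 11) = 5720: x ≡ 3020 (mod 5720).
  Combine with x ≡ 16 (mod 17); new modulus lcm = 97240.
    Write x = 3020 + 5720·t and substitute into x ≡ 16 (mod 17): 5720·t ≡ 16 − 3020 = -3004 (mod 17).
    Reduce coefficients mod 17: 8·t ≡ 5 (mod 17).
    The inverse of 8 mod 17 is 15 (since 8·15 = 120 = 7·17 + 1), so t ≡ 15·5 = 75 ≡ 7 (mod 17).
    Then x = 3020 + 5720·7 = 43060, valid modulo lcm(5720, 17) = 97240: x ≡ 43060 (mod 97240).
Verify against each original: 43060 mod 13 = 4, 43060 mod 8 = 4, 43060 mod 5 = 0, 43060 mod 11 = 6, 43060 mod 17 = 16.

x ≡ 43060 (mod 97240).


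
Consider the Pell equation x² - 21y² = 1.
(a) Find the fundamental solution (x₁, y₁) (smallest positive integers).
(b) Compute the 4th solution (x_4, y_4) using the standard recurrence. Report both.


Step 1: Find the fundamental solution (x₁, y₁) of x² - 21y² = 1.
  Expand √21 as a continued fraction. a₀ = ⌊√21⌋ = 4; iterate m_{k+1} = d_k·a_k − m_k, d_{k+1} = (21 − m_{k+1}²)/d_k, a_{k+1} = ⌊(a₀ + m_{k+1})/d_{k+1}⌋ (starting m₀ = 0, d₀ = 1), with convergents p_k = a_k·p_{k-1} + p_{k-2}, q_k = a_k·q_{k-1} + q_{k-2} (p₋₁ = 1, q₋₁ = 0):
  k = 0: a₀ = 4; p₀/q₀ = 4/1; p₀² − 21·q₀² = 16 − 21 = -5.
  k = 1: m = 4, d = 5, a = ⌊(4 + 4)/5⌋ = 1; p/q = (1·4 + 1)/(1·1 + 0) = 5/1; p² − 21·q² = 25 − 21 = 4.
  k = 2: m = 1, d = 4, a = ⌊(4 + 1)/4⌋ = 1; p/q = (1·5 + 4)/(1·1 + 1) = 9/2; p² − 21·q² = 81 − 84 = -3.
  k = 3: m = 3, d = 3, a = ⌊(4 + 3)/3⌋ = 2; p/q = (2·9 + 5)/(2·2 + 1) = 23/5; p² − 21·q² = 529 − 525 = 4.
  k = 4: m = 3, d = 4, a = ⌊(4 + 3)/4⌋ = 1; p/q = (1·23 + 9)/(1·5 + 2) = 32/7; p² − 21·q² = 1024 − 1029 = -5.
  k = 5: m = 1, d = 5, a = ⌊(4 + 1)/5⌋ = 1; p/q = (1·32 + 23)/(1·7 + 5) = 55/12; p² − 21·q² = 3025 − 3024 = 1.
  The first convergent with p² − 21·q² = 1 gives the fundamental solution (x₁, y₁) = (55, 12).
Step 2: Apply the recurrence (x_{n+1}, y_{n+1}) = (x₁x_n + 21y₁y_n, x₁y_n + y₁x_n) repeatedly.
  From (x_1, y_1) = (55, 12): x_2 = 55·55 + 21·12·12 = 6049; y_2 = 55·12 + 12·55 = 1320.
  From (x_2, y_2) = (6049, 1320): x_3 = 55·6049 + 21·12·1320 = 665335; y_3 = 55·1320 + 12·6049 = 145188.
  From (x_3, y_3) = (665335, 145188): x_4 = 55·665335 + 21·12·145188 = 73180801; y_4 = 55·145188 + 12·665335 = 15969360.
Step 3: Verify x_4² - 21·y_4² = 5355429635001601 - 5355429635001600 = 1 (should be 1). ✓

(x_1, y_1) = (55, 12); (x_4, y_4) = (73180801, 15969360).


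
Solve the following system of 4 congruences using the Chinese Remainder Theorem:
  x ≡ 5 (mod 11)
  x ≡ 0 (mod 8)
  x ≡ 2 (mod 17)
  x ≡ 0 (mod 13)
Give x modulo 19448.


Product of moduli M = 11 · 8 · 17 · 13 = 19448.
Merge one congruence at a time:
  Start: x ≡ 5 (mod 11).
  Combine with x ≡ 0 (mod 8); new modulus lcm = 88.
    Write x = 5 + 11·t and substitute into x ≡ 0 (mod 8): 11·t ≡ 0 − 5 = -5 (mod 8).
    Reduce coefficients mod 8: 3·t ≡ 3 (mod 8).
    The inverse of 3 mod 8 is 3 (since 3·3 = 9 = 1·8 + 1), so t ≡ 3·3 = 9 ≡ 1 (mod 8).
    Then x = 5 + 11·1 = 16, valid modulo lcm(11, 8) = 88: x ≡ 16 (mod 88).
  Combine with x ≡ 2 (mod 17); new modulus lcm = 1496.
    Write x = 16 + 88·t and substitute into x ≡ 2 (mod 17): 88·t ≡ 2 − 16 = -14 (mod 17).
    Reduce coefficients mod 17: 3·t ≡ 3 (mod 17).
    The inverse of 3 mod 17 is 6 (since 3·6 = 18 = 1·17 + 1), so t ≡ 6·3 = 18 ≡ 1 (mod 17).
    Then x = 16 + 88·1 = 104, valid modulo lcm(88, 17) = 1496: x ≡ 104 (mod 1496).
  Combine with x ≡ 0 (mod 13); new modulus lcm = 19448.
    Write x = 104 + 1496·t and substitute into x ≡ 0 (mod 13): 1496·t ≡ 0 − 104 = -104 (mod 13).
    Reduce coefficients mod 13: 1·t ≡ 0 (mod 13).
    So t ≡ 0 (mod 13).
    Then x = 104 + 1496·0 = 104, valid modulo lcm(1496, 13) = 19448: x ≡ 104 (mod 19448).
Verify against each original: 104 mod 11 = 5, 104 mod 8 = 0, 104 mod 17 = 2, 104 mod 13 = 0.

x ≡ 104 (mod 19448).


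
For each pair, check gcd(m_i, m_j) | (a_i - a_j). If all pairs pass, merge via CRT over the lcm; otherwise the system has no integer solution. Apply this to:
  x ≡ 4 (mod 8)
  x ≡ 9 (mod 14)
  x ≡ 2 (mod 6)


Moduli 8, 14, 6 are not pairwise coprime, so CRT works modulo lcm(m_i) when all pairwise compatibility conditions hold.
Pairwise compatibility: gcd(m_i, m_j) must divide a_i - a_j for every pair.
Merge one congruence at a time:
  Start: x ≡ 4 (mod 8).
  Combine with x ≡ 9 (mod 14): gcd(8, 14) = 2, and 9 - 4 = 5 is NOT divisible by 2.
    ⇒ system is inconsistent (no integer solution).

No solution (the system is inconsistent).


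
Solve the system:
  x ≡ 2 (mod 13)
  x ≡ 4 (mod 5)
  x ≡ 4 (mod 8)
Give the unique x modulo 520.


Moduli 13, 5, 8 are pairwise coprime; by CRT there is a unique solution modulo M = 13 · 5 · 8 = 520.
Solve pairwise, accumulating the modulus:
  Start with x ≡ 2 (mod 13).
  Combine with x ≡ 4 (mod 5): since gcd(13, 5) = 1, we get a unique residue mod 65.
    Write x = 2 + 13·t and substitute into x ≡ 4 (mod 5): 13·t ≡ 4 − 2 = 2 (mod 5).
    Reduce coefficients mod 5: 3·t ≡ 2 (mod 5).
    The inverse of 3 mod 5 is 2 (since 3·2 = 6 = 1·5 + 1), so t ≡ 2·2 = 4 ≡ 4 (mod 5).
    Then x = 2 + 13·4 = 54, valid modulo lcm(13, 5) = 65: x ≡ 54 (mod 65).
  Combine with x ≡ 4 (mod 8): since gcd(65, 8) = 1, we get a unique residue mod 520.
    Write x = 54 + 65·t and substitute into x ≡ 4 (mod 8): 65·t ≡ 4 − 54 = -50 (mod 8).
    Reduce coefficients mod 8: 1·t ≡ 6 (mod 8).
    So t ≡ 6 (mod 8).
    Then x = 54 + 65·6 = 444, valid modulo lcm(65, 8) = 520: x ≡ 444 (mod 520).
Verify: 444 mod 13 = 2 ✓, 444 mod 5 = 4 ✓, 444 mod 8 = 4 ✓.

x ≡ 444 (mod 520).


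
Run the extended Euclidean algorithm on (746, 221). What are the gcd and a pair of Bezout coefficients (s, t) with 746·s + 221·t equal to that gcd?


Euclidean algorithm on (746, 221) — divide until remainder is 0:
  746 = 3 · 221 + 83
  221 = 2 · 83 + 55
  83 = 1 · 55 + 28
  55 = 1 · 28 + 27
  28 = 1 · 27 + 1
  27 = 27 · 1 + 0
gcd(746, 221) = 1.
Track Bezout coefficients alongside the remainders: start with r₀ = 746 = a·1 + b·0 (s = 1, t = 0) and r₁ = 221 = a·0 + b·1 (s = 0, t = 1); each new remainder r_{k+1} = r_{k-1} − q_k·r_k inherits s_{k+1} = s_{k-1} − q_k·s_k, t_{k+1} = t_{k-1} − q_k·t_k, so r_k = a·s_k + b·t_k at every step:
  q = 3: r = 83, s = 1 − 3·0 = 1, t = 0 − 3·1 = -3  (check: 746·1 + 221·(-3) = 83)
  q = 2: r = 55, s = 0 − 2·1 = -2, t = 1 − 2·(-3) = 7  (check: 746·(-2) + 221·7 = 55)
  q = 1: r = 28, s = 1 − 1·(-2) = 3, t = -3 − 1·7 = -10  (check: 746·3 + 221·(-10) = 28)
  q = 1: r = 27, s = -2 − 1·3 = -5, t = 7 − 1·(-10) = 17  (check: 746·(-5) + 221·17 = 27)
  q = 1: r = 1, s = 3 − 1·(-5) = 8, t = -10 − 1·17 = -27  (check: 746·8 + 221·(-27) = 1)
The row with r = 1 (the gcd) gives the Bezout coefficients s = 8, t = -27.
Result: 746 · (8) + 221 · (-27) = 1.

gcd(746, 221) = 1; s = 8, t = -27 (check: 746·8 + 221·(-27) = 1).


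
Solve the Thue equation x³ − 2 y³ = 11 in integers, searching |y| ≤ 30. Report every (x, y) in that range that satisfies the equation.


The equation is x³ - 2y³ = 11. For fixed y, x³ = 2·y³ + 11, so a solution requires the RHS to be a perfect cube.
Strategy: iterate y from -30 to 30, compute RHS = 2·y³ + 11, and check whether it is a (positive or negative) perfect cube.
Check small values of y:
  y = 0: RHS = 11 is not a perfect cube.
  y = 1: RHS = 13 is not a perfect cube.
  y = -1: RHS = 9 is not a perfect cube.
  y = 2: RHS = 27 = (3)³ ⇒ x = 3 works.
  y = -2: RHS = -5 is not a perfect cube.
  y = 3: RHS = 65 is not a perfect cube.
  y = -3: RHS = -43 is not a perfect cube.
Continuing the search up to |y| = 30 finds no further solutions beyond those listed.
Collected solutions: (3, 2).

Solutions (with |y| ≤ 30): (3, 2).


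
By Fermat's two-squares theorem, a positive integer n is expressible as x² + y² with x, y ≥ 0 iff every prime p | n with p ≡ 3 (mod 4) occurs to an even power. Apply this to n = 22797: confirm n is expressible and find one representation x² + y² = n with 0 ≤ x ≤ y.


Step 1: Factor n = 22797 = 3^2 · 17 · 149.
Step 2: Check the mod-4 condition on each prime factor: 3 ≡ 3 (mod 4), exponent 2 (must be even); 17 ≡ 1 (mod 4), exponent 1; 149 ≡ 1 (mod 4), exponent 1.
All primes ≡ 3 (mod 4) appear to even exponent (or don't appear), so by the two-squares theorem n IS expressible as a sum of two squares.
Step 3: Build a representation. Group n = k² · m with k = 3 and m = 17 · 149 = 2533 (a product of primes ≡ 1 (mod 4)); a representation of m scales to one of n via (k·x)² + (k·y)² = k²(x² + y²). Each prime p ≡ 1 (mod 4) is itself a sum of two squares; find a² by testing p − a² for a perfect square:
  17: 17 − 1² = 16 = 4² ⇒ 17 = 1² + 4².
  149: 149 − 1² = 148, 149 − 2² = 145, 149 − 3² = 140, 149 − 4² = 133, 149 − 5² = 124, 149 − 6² = 113, 149 − 7² = 100 = 10² ⇒ 149 = 7² + 10².
  Combine using the Brahmagupta–Fibonacci identity (a² + b²)(c² + d²) = (ac − bd)² + (ad + bc)² = (ac + bd)² + (ad − bc)²:
  17 · 149 = 2533: from (1² + 4²)(7² + 10²), take (1·7 − 4·10, 1·10 + 4·7) = (7 − 40, 10 + 28) = (-33, 38); dropping signs (only squares matter) gives (33, 38); check 33² + 38² = 1089 + 1444 = 2533 ✓.
  Scale by k = 3: (3·33, 3·38) = (99, 114).
Step 4: Order so x ≤ y and verify: 99² + 114² = 9801 + 12996 = 22797 = n. ✓

n = 22797 = 99² + 114² (one valid representation with x ≤ y).


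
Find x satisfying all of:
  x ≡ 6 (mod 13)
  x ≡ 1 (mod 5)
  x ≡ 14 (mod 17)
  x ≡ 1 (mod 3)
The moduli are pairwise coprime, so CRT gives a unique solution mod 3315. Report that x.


Product of moduli M = 13 · 5 · 17 · 3 = 3315.
Merge one congruence at a time:
  Start: x ≡ 6 (mod 13).
  Combine with x ≡ 1 (mod 5); new modulus lcm = 65.
    Write x = 6 + 13·t and substitute into x ≡ 1 (mod 5): 13·t ≡ 1 − 6 = -5 (mod 5).
    Reduce coefficients mod 5: 3·t ≡ 0 (mod 5).
    The inverse of 3 mod 5 is 2 (since 3·2 = 6 = 1·5 + 1), so t ≡ 2·0 = 0 ≡ 0 (mod 5).
    Then x = 6 + 13·0 = 6, valid modulo lcm(13, 5) = 65: x ≡ 6 (mod 65).
  Combine with x ≡ 14 (mod 17); new modulus lcm = 1105.
    Write x = 6 + 65·t and substitute into x ≡ 14 (mod 17): 65·t ≡ 14 − 6 = 8 (mod 17).
    Reduce coefficients mod 17: 14·t ≡ 8 (mod 17).
    The inverse of 14 mod 17 is 11 (since 14·11 = 154 = 9·17 + 1), so t ≡ 11·8 = 88 ≡ 3 (mod 17).
    Then x = 6 + 65·3 = 201, valid modulo lcm(65, 17) = 1105: x ≡ 201 (mod 1105).
  Combine with x ≡ 1 (mod 3); new modulus lcm = 3315.
    Write x = 201 + 1105·t and substitute into x ≡ 1 (mod 3): 1105·t ≡ 1 − 201 = -200 (mod 3).
    Reduce coefficients mod 3: 1·t ≡ 1 (mod 3).
    So t ≡ 1 (mod 3).
    Then x = 201 + 1105·1 = 1306, valid modulo lcm(1105, 3) = 3315: x ≡ 1306 (mod 3315).
Verify against each original: 1306 mod 13 = 6, 1306 mod 5 = 1, 1306 mod 17 = 14, 1306 mod 3 = 1.

x ≡ 1306 (mod 3315).


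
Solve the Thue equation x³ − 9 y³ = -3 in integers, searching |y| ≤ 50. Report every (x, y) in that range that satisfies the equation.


The equation is x³ - 9y³ = -3. For fixed y, x³ = 9·y³ − 3, so a solution requires the RHS to be a perfect cube.
Strategy: iterate y from -50 to 50, compute RHS = 9·y³ − 3, and check whether it is a (positive or negative) perfect cube.
Check small values of y:
  y = 0: RHS = -3 is not a perfect cube.
  y = 1: RHS = 6 is not a perfect cube.
  y = -1: RHS = -12 is not a perfect cube.
  y = 2: RHS = 69 is not a perfect cube.
  y = -2: RHS = -75 is not a perfect cube.
  y = 3: RHS = 240 is not a perfect cube.
  y = -3: RHS = -246 is not a perfect cube.
Continuing the search up to |y| = 50 finds no solutions either.
No (x, y) in the scanned range satisfies the equation.

No integer solutions with |y| ≤ 50.


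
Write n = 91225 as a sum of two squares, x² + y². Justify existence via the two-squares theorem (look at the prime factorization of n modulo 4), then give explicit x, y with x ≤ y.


Step 1: Factor n = 91225 = 5^2 · 41 · 89.
Step 2: Check the mod-4 condition on each prime factor: 5 ≡ 1 (mod 4), exponent 2; 41 ≡ 1 (mod 4), exponent 1; 89 ≡ 1 (mod 4), exponent 1.
All primes ≡ 3 (mod 4) appear to even exponent (or don't appear), so by the two-squares theorem n IS expressible as a sum of two squares.
Step 3: Build a representation. Group n = k² · m with k = 5 and m = 41 · 89 = 3649 (a product of primes ≡ 1 (mod 4)); a representation of m scales to one of n via (k·x)² + (k·y)² = k²(x² + y²). Each prime p ≡ 1 (mod 4) is itself a sum of two squares; find a² by testing p − a² for a perfect square:
  41: 41 − 1² = 40, 41 − 2² = 37, 41 − 3² = 32, 41 − 4² = 25 = 5² ⇒ 41 = 4² + 5².
  89: 89 − 1² = 88, 89 − 2² = 85, 89 − 3² = 80, 89 − 4² = 73, 89 − 5² = 64 = 8² ⇒ 89 = 5² + 8².
  Combine using the Brahmagupta–Fibonacci identity (a² + b²)(c² + d²) = (ac − bd)² + (ad + bc)² = (ac + bd)² + (ad − bc)²:
  41 · 89 = 3649: from (4² + 5²)(5² + 8²), take (4·5 − 5·8, 4·8 + 5·5) = (20 − 40, 32 + 25) = (-20, 57); dropping signs (only squares matter) gives (20, 57); check 20² + 57² = 400 + 3249 = 3649 ✓.
  Scale by k = 5: (5·20, 5·57) = (100, 285).
Step 4: Order so x ≤ y and verify: 100² + 285² = 10000 + 81225 = 91225 = n. ✓

n = 91225 = 100² + 285² (one valid representation with x ≤ y).


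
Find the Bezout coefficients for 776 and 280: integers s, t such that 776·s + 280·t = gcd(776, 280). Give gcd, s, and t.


Euclidean algorithm on (776, 280) — divide until remainder is 0:
  776 = 2 · 280 + 216
  280 = 1 · 216 + 64
  216 = 3 · 64 + 24
  64 = 2 · 24 + 16
  24 = 1 · 16 + 8
  16 = 2 · 8 + 0
gcd(776, 280) = 8.
Track Bezout coefficients alongside the remainders: start with r₀ = 776 = a·1 + b·0 (s = 1, t = 0) and r₁ = 280 = a·0 + b·1 (s = 0, t = 1); each new remainder r_{k+1} = r_{k-1} − q_k·r_k inherits s_{k+1} = s_{k-1} − q_k·s_k, t_{k+1} = t_{k-1} − q_k·t_k, so r_k = a·s_k + b·t_k at every step:
  q = 2: r = 216, s = 1 − 2·0 = 1, t = 0 − 2·1 = -2  (check: 776·1 + 280·(-2) = 216)
  q = 1: r = 64, s = 0 − 1·1 = -1, t = 1 − 1·(-2) = 3  (check: 776·(-1) + 280·3 = 64)
  q = 3: r = 24, s = 1 − 3·(-1) = 4, t = -2 − 3·3 = -11  (check: 776·4 + 280·(-11) = 24)
  q = 2: r = 16, s = -1 − 2·4 = -9, t = 3 − 2·(-11) = 25  (check: 776·(-9) + 280·25 = 16)
  q = 1: r = 8, s = 4 − 1·(-9) = 13, t = -11 − 1·25 = -36  (check: 776·13 + 280·(-36) = 8)
The row with r = 8 (the gcd) gives the Bezout coefficients s = 13, t = -36.
Result: 776 · (13) + 280 · (-36) = 8.

gcd(776, 280) = 8; s = 13, t = -36 (check: 776·13 + 280·(-36) = 8).


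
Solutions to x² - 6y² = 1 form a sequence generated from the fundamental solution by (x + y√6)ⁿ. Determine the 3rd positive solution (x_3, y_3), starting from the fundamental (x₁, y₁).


Step 1: Find the fundamental solution (x₁, y₁) of x² - 6y² = 1.
  Expand √6 as a continued fraction. a₀ = ⌊√6⌋ = 2; iterate m_{k+1} = d_k·a_k − m_k, d_{k+1} = (6 − m_{k+1}²)/d_k, a_{k+1} = ⌊(a₀ + m_{k+1})/d_{k+1}⌋ (starting m₀ = 0, d₀ = 1), with convergents p_k = a_k·p_{k-1} + p_{k-2}, q_k = a_k·q_{k-1} + q_{k-2} (p₋₁ = 1, q₋₁ = 0):
  k = 0: a₀ = 2; p₀/q₀ = 2/1; p₀² − 6·q₀² = 4 − 6 = -2.
  k = 1: m = 2, d = 2, a = ⌊(2 + 2)/2⌋ = 2; p/q = (2·2 + 1)/(2·1 + 0) = 5/2; p² − 6·q² = 25 − 24 = 1.
  The first convergent with p² − 6·q² = 1 gives the fundamental solution (x₁, y₁) = (5, 2).
Step 2: Apply the recurrence (x_{n+1}, y_{n+1}) = (x₁x_n + 6y₁y_n, x₁y_n + y₁x_n) repeatedly.
  From (x_1, y_1) = (5, 2): x_2 = 5·5 + 6·2·2 = 49; y_2 = 5·2 + 2·5 = 20.
  From (x_2, y_2) = (49, 20): x_3 = 5·49 + 6·2·20 = 485; y_3 = 5·20 + 2·49 = 198.
Step 3: Verify x_3² - 6·y_3² = 235225 - 235224 = 1 (should be 1). ✓

(x_1, y_1) = (5, 2); (x_3, y_3) = (485, 198).


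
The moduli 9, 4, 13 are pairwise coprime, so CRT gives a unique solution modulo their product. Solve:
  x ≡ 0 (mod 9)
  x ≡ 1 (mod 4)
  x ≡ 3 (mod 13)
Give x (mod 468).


Moduli 9, 4, 13 are pairwise coprime; by CRT there is a unique solution modulo M = 9 · 4 · 13 = 468.
Solve pairwise, accumulating the modulus:
  Start with x ≡ 0 (mod 9).
  Combine with x ≡ 1 (mod 4): since gcd(9, 4) = 1, we get a unique residue mod 36.
    Write x = 0 + 9·t and substitute into x ≡ 1 (mod 4): 9·t ≡ 1 − 0 = 1 (mod 4).
    Reduce coefficients mod 4: 1·t ≡ 1 (mod 4).
    So t ≡ 1 (mod 4).
    Then x = 0 + 9·1 = 9, valid modulo lcm(9, 4) = 36: x ≡ 9 (mod 36).
  Combine with x ≡ 3 (mod 13): since gcd(36, 13) = 1, we get a unique residue mod 468.
    Write x = 9 + 36·t and substitute into x ≡ 3 (mod 13): 36·t ≡ 3 − 9 = -6 (mod 13).
    Reduce coefficients mod 13: 10·t ≡ 7 (mod 13).
    The inverse of 10 mod 13 is 4 (since 10·4 = 40 = 3·13 + 1), so t ≡ 4·7 = 28 ≡ 2 (mod 13).
    Then x = 9 + 36·2 = 81, valid modulo lcm(36, 13) = 468: x ≡ 81 (mod 468).
Verify: 81 mod 9 = 0 ✓, 81 mod 4 = 1 ✓, 81 mod 13 = 3 ✓.

x ≡ 81 (mod 468).


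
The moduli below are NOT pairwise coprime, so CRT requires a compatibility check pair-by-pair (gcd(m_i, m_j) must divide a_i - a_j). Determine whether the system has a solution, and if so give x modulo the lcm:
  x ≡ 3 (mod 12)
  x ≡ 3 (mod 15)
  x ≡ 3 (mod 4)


Moduli 12, 15, 4 are not pairwise coprime, so CRT works modulo lcm(m_i) when all pairwise compatibility conditions hold.
Pairwise compatibility: gcd(m_i, m_j) must divide a_i - a_j for every pair.
Merge one congruence at a time:
  Start: x ≡ 3 (mod 12).
  Combine with x ≡ 3 (mod 15): gcd(12, 15) = 3; 3 - 3 = 0, which IS divisible by 3, so compatible.
    Write x = 3 + 12·t and substitute into x ≡ 3 (mod 15): 12·t ≡ 3 − 3 = 0 (mod 15).
    Divide the congruence (and modulus) by g = 3: 4·t ≡ 0 (mod 5).
    The inverse of 4 mod 5 is 4 (since 4·4 = 16 = 3·5 + 1), so t ≡ 4·0 = 0 ≡ 0 (mod 5).
    Then x = 3 + 12·0 = 3, valid modulo lcm(12, 15) = 60: x ≡ 3 (mod 60).
  Combine with x ≡ 3 (mod 4): gcd(60, 4) = 4; 3 - 3 = 0, which IS divisible by 4, so compatible.
    Write x = 3 + 60·t and substitute into x ≡ 3 (mod 4): 60·t ≡ 3 − 3 = 0 (mod 4).
    Divide the congruence (and modulus) by g = 4: 15·t ≡ 0 (mod 1).
    Modulo 1 every t works; take t = 0.
    Then x = 3 + 60·0 = 3, valid modulo lcm(60, 4) = 60: x ≡ 3 (mod 60).
Verify: 3 mod 12 = 3, 3 mod 15 = 3, 3 mod 4 = 3.

x ≡ 3 (mod 60).


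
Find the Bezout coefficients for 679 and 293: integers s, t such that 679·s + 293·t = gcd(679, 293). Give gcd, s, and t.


Euclidean algorithm on (679, 293) — divide until remainder is 0:
  679 = 2 · 293 + 93
  293 = 3 · 93 + 14
  93 = 6 · 14 + 9
  14 = 1 · 9 + 5
  9 = 1 · 5 + 4
  5 = 1 · 4 + 1
  4 = 4 · 1 + 0
gcd(679, 293) = 1.
Track Bezout coefficients alongside the remainders: start with r₀ = 679 = a·1 + b·0 (s = 1, t = 0) and r₁ = 293 = a·0 + b·1 (s = 0, t = 1); each new remainder r_{k+1} = r_{k-1} − q_k·r_k inherits s_{k+1} = s_{k-1} − q_k·s_k, t_{k+1} = t_{k-1} − q_k·t_k, so r_k = a·s_k + b·t_k at every step:
  q = 2: r = 93, s = 1 − 2·0 = 1, t = 0 − 2·1 = -2  (check: 679·1 + 293·(-2) = 93)
  q = 3: r = 14, s = 0 − 3·1 = -3, t = 1 − 3·(-2) = 7  (check: 679·(-3) + 293·7 = 14)
  q = 6: r = 9, s = 1 − 6·(-3) = 19, t = -2 − 6·7 = -44  (check: 679·19 + 293·(-44) = 9)
  q = 1: r = 5, s = -3 − 1·19 = -22, t = 7 − 1·(-44) = 51  (check: 679·(-22) + 293·51 = 5)
  q = 1: r = 4, s = 19 − 1·(-22) = 41, t = -44 − 1·51 = -95  (check: 679·41 + 293·(-95) = 4)
  q = 1: r = 1, s = -22 − 1·41 = -63, t = 51 − 1·(-95) = 146  (check: 679·(-63) + 293·146 = 1)
The row with r = 1 (the gcd) gives the Bezout coefficients s = -63, t = 146.
Result: 679 · (-63) + 293 · (146) = 1.

gcd(679, 293) = 1; s = -63, t = 146 (check: 679·(-63) + 293·146 = 1).


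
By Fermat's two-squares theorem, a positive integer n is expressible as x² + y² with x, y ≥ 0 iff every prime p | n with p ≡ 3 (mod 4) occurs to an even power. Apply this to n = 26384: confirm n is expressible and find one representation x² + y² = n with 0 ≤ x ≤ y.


Step 1: Factor n = 26384 = 2^4 · 17 · 97.
Step 2: Check the mod-4 condition on each prime factor: 2 = 2 (special); 17 ≡ 1 (mod 4), exponent 1; 97 ≡ 1 (mod 4), exponent 1.
All primes ≡ 3 (mod 4) appear to even exponent (or don't appear), so by the two-squares theorem n IS expressible as a sum of two squares.
Step 3: Build a representation. Group n = k² · m with k = 4 and m = 17 · 97 = 1649 (a product of primes ≡ 1 (mod 4)); a representation of m scales to one of n via (k·x)² + (k·y)² = k²(x² + y²). Each prime p ≡ 1 (mod 4) is itself a sum of two squares; find a² by testing p − a² for a perfect square:
  17: 17 − 1² = 16 = 4² ⇒ 17 = 1² + 4².
  97: 97 − 1² = 96, 97 − 2² = 93, 97 − 3² = 88, 97 − 4² = 81 = 9² ⇒ 97 = 4² + 9².
  Combine using the Brahmagupta–Fibonacci identity (a² + b²)(c² + d²) = (ac − bd)² + (ad + bc)² = (ac + bd)² + (ad − bc)²:
  17 · 97 = 1649: from (1² + 4²)(4² + 9²), take (1·4 − 4·9, 1·9 + 4·4) = (4 − 36, 9 + 16) = (-32, 25); dropping signs (only squares matter) gives (32, 25); check 32² + 25² = 1024 + 625 = 1649 ✓.
  Scale by k = 4: (4·32, 4·25) = (128, 100).
Step 4: Order so x ≤ y and verify: 100² + 128² = 10000 + 16384 = 26384 = n. ✓

n = 26384 = 100² + 128² (one valid representation with x ≤ y).


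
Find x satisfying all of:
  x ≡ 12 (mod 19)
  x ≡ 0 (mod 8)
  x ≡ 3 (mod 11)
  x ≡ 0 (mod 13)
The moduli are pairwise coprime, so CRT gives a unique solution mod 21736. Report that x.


Product of moduli M = 19 · 8 · 11 · 13 = 21736.
Merge one congruence at a time:
  Start: x ≡ 12 (mod 19).
  Combine with x ≡ 0 (mod 8); new modulus lcm = 152.
    Write x = 12 + 19·t and substitute into x ≡ 0 (mod 8): 19·t ≡ 0 − 12 = -12 (mod 8).
    Reduce coefficients mod 8: 3·t ≡ 4 (mod 8).
    The inverse of 3 mod 8 is 3 (since 3·3 = 9 = 1·8 + 1), so t ≡ 3·4 = 12 ≡ 4 (mod 8).
    Then x = 12 + 19·4 = 88, valid modulo lcm(19, 8) = 152: x ≡ 88 (mod 152).
  Combine with x ≡ 3 (mod 11); new modulus lcm = 1672.
    Write x = 88 + 152·t and substitute into x ≡ 3 (mod 11): 152·t ≡ 3 − 88 = -85 (mod 11).
    Reduce coefficients mod 11: 9·t ≡ 3 (mod 11).
    The inverse of 9 mod 11 is 5 (since 9·5 = 45 = 4·11 + 1), so t ≡ 5·3 = 15 ≡ 4 (mod 11).
    Then x = 88 + 152·4 = 696, valid modulo lcm(152, 11) = 1672: x ≡ 696 (mod 1672).
  Combine with x ≡ 0 (mod 13); new modulus lcm = 21736.
    Write x = 696 + 1672·t and substitute into x ≡ 0 (mod 13): 1672·t ≡ 0 − 696 = -696 (mod 13).
    Reduce coefficients mod 13: 8·t ≡ 6 (mod 13).
    The inverse of 8 mod 13 is 5 (since 8·5 = 40 = 3·13 + 1), so t ≡ 5·6 = 30 ≡ 4 (mod 13).
    Then x = 696 + 1672·4 = 7384, valid modulo lcm(1672, 13) = 21736: x ≡ 7384 (mod 21736).
Verify against each original: 7384 mod 19 = 12, 7384 mod 8 = 0, 7384 mod 11 = 3, 7384 mod 13 = 0.

x ≡ 7384 (mod 21736).


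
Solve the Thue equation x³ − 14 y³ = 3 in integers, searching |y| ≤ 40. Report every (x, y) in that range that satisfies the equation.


The equation is x³ - 14y³ = 3. For fixed y, x³ = 14·y³ + 3, so a solution requires the RHS to be a perfect cube.
Strategy: iterate y from -40 to 40, compute RHS = 14·y³ + 3, and check whether it is a (positive or negative) perfect cube.
Check small values of y:
  y = 0: RHS = 3 is not a perfect cube.
  y = 1: RHS = 17 is not a perfect cube.
  y = -1: RHS = -11 is not a perfect cube.
  y = 2: RHS = 115 is not a perfect cube.
  y = -2: RHS = -109 is not a perfect cube.
  y = 3: RHS = 381 is not a perfect cube.
  y = -3: RHS = -375 is not a perfect cube.
Continuing the search up to |y| = 40 finds no solutions either.
No (x, y) in the scanned range satisfies the equation.

No integer solutions with |y| ≤ 40.


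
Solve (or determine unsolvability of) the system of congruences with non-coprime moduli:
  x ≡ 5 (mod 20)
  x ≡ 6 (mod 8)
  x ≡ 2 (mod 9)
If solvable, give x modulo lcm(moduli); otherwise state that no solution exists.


Moduli 20, 8, 9 are not pairwise coprime, so CRT works modulo lcm(m_i) when all pairwise compatibility conditions hold.
Pairwise compatibility: gcd(m_i, m_j) must divide a_i - a_j for every pair.
Merge one congruence at a time:
  Start: x ≡ 5 (mod 20).
  Combine with x ≡ 6 (mod 8): gcd(20, 8) = 4, and 6 - 5 = 1 is NOT divisible by 4.
    ⇒ system is inconsistent (no integer solution).

No solution (the system is inconsistent).


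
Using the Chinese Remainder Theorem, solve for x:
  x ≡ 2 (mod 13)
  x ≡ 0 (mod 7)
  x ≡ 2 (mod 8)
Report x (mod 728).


Moduli 13, 7, 8 are pairwise coprime; by CRT there is a unique solution modulo M = 13 · 7 · 8 = 728.
Solve pairwise, accumulating the modulus:
  Start with x ≡ 2 (mod 13).
  Combine with x ≡ 0 (mod 7): since gcd(13, 7) = 1, we get a unique residue mod 91.
    Write x = 2 + 13·t and substitute into x ≡ 0 (mod 7): 13·t ≡ 0 − 2 = -2 (mod 7).
    Reduce coefficients mod 7: 6·t ≡ 5 (mod 7).
    The inverse of 6 mod 7 is 6 (since 6·6 = 36 = 5·7 + 1), so t ≡ 6·5 = 30 ≡ 2 (mod 7).
    Then x = 2 + 13·2 = 28, valid modulo lcm(13, 7) = 91: x ≡ 28 (mod 91).
  Combine with x ≡ 2 (mod 8): since gcd(91, 8) = 1, we get a unique residue mod 728.
    Write x = 28 + 91·t and substitute into x ≡ 2 (mod 8): 91·t ≡ 2 − 28 = -26 (mod 8).
    Reduce coefficients mod 8: 3·t ≡ 6 (mod 8).
    The inverse of 3 mod 8 is 3 (since 3·3 = 9 = 1·8 + 1), so t ≡ 3·6 = 18 ≡ 2 (mod 8).
    Then x = 28 + 91·2 = 210, valid modulo lcm(91, 8) = 728: x ≡ 210 (mod 728).
Verify: 210 mod 13 = 2 ✓, 210 mod 7 = 0 ✓, 210 mod 8 = 2 ✓.

x ≡ 210 (mod 728).


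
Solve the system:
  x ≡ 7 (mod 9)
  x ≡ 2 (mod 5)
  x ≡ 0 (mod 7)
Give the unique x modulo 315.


Moduli 9, 5, 7 are pairwise coprime; by CRT there is a unique solution modulo M = 9 · 5 · 7 = 315.
Solve pairwise, accumulating the modulus:
  Start with x ≡ 7 (mod 9).
  Combine with x ≡ 2 (mod 5): since gcd(9, 5) = 1, we get a unique residue mod 45.
    Write x = 7 + 9·t and substitute into x ≡ 2 (mod 5): 9·t ≡ 2 − 7 = -5 (mod 5).
    Reduce coefficients mod 5: 4·t ≡ 0 (mod 5).
    The inverse of 4 mod 5 is 4 (since 4·4 = 16 = 3·5 + 1), so t ≡ 4·0 = 0 ≡ 0 (mod 5).
    Then x = 7 + 9·0 = 7, valid modulo lcm(9, 5) = 45: x ≡ 7 (mod 45).
  Combine with x ≡ 0 (mod 7): since gcd(45, 7) = 1, we get a unique residue mod 315.
    Write x = 7 + 45·t and substitute into x ≡ 0 (mod 7): 45·t ≡ 0 − 7 = -7 (mod 7).
    Reduce coefficients mod 7: 3·t ≡ 0 (mod 7).
    The inverse of 3 mod 7 is 5 (since 3·5 = 15 = 2·7 + 1), so t ≡ 5·0 = 0 ≡ 0 (mod 7).
    Then x = 7 + 45·0 = 7, valid modulo lcm(45, 7) = 315: x ≡ 7 (mod 315).
Verify: 7 mod 9 = 7 ✓, 7 mod 5 = 2 ✓, 7 mod 7 = 0 ✓.

x ≡ 7 (mod 315).
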